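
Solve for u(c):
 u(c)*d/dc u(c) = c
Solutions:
 u(c) = -sqrt(C1 + c^2)
 u(c) = sqrt(C1 + c^2)


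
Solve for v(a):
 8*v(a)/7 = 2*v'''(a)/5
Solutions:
 v(a) = C3*exp(20^(1/3)*7^(2/3)*a/7) + (C1*sin(20^(1/3)*sqrt(3)*7^(2/3)*a/14) + C2*cos(20^(1/3)*sqrt(3)*7^(2/3)*a/14))*exp(-20^(1/3)*7^(2/3)*a/14)


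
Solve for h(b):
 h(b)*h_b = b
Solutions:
 h(b) = -sqrt(C1 + b^2)
 h(b) = sqrt(C1 + b^2)


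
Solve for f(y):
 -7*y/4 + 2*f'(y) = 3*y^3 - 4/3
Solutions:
 f(y) = C1 + 3*y^4/8 + 7*y^2/16 - 2*y/3


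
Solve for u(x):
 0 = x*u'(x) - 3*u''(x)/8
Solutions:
 u(x) = C1 + C2*erfi(2*sqrt(3)*x/3)


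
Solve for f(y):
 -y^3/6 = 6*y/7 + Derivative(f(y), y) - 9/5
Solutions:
 f(y) = C1 - y^4/24 - 3*y^2/7 + 9*y/5


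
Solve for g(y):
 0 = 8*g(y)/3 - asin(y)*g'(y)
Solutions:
 g(y) = C1*exp(8*Integral(1/asin(y), y)/3)


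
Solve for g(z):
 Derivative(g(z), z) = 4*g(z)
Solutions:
 g(z) = C1*exp(4*z)


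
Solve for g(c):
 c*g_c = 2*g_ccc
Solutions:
 g(c) = C1 + Integral(C2*airyai(2^(2/3)*c/2) + C3*airybi(2^(2/3)*c/2), c)


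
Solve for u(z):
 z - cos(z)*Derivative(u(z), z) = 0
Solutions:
 u(z) = C1 + Integral(z/cos(z), z)


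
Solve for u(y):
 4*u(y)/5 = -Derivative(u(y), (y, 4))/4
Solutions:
 u(y) = (C1*sin(sqrt(2)*5^(3/4)*y/5) + C2*cos(sqrt(2)*5^(3/4)*y/5))*exp(-sqrt(2)*5^(3/4)*y/5) + (C3*sin(sqrt(2)*5^(3/4)*y/5) + C4*cos(sqrt(2)*5^(3/4)*y/5))*exp(sqrt(2)*5^(3/4)*y/5)


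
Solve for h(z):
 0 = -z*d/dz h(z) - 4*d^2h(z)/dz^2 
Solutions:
 h(z) = C1 + C2*erf(sqrt(2)*z/4)


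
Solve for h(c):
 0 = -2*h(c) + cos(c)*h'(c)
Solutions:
 h(c) = C1*(sin(c) + 1)/(sin(c) - 1)


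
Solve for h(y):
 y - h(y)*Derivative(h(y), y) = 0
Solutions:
 h(y) = -sqrt(C1 + y^2)
 h(y) = sqrt(C1 + y^2)


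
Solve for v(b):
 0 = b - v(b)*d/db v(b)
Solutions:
 v(b) = -sqrt(C1 + b^2)
 v(b) = sqrt(C1 + b^2)


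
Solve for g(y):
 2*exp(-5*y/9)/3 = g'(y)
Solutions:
 g(y) = C1 - 6*exp(-5*y/9)/5


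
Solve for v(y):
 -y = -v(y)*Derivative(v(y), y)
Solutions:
 v(y) = -sqrt(C1 + y^2)
 v(y) = sqrt(C1 + y^2)


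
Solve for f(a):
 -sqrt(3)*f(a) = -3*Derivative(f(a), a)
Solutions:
 f(a) = C1*exp(sqrt(3)*a/3)


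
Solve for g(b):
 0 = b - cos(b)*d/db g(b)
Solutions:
 g(b) = C1 + Integral(b/cos(b), b)


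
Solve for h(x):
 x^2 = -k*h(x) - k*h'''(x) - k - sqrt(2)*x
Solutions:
 h(x) = C1*exp(-x) + C2*exp(x*(1 - sqrt(3)*I)/2) + C3*exp(x*(1 + sqrt(3)*I)/2) - 1 - x^2/k - sqrt(2)*x/k


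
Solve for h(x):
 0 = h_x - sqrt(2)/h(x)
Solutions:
 h(x) = -sqrt(C1 + 2*sqrt(2)*x)
 h(x) = sqrt(C1 + 2*sqrt(2)*x)


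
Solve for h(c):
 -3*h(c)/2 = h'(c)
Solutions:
 h(c) = C1*exp(-3*c/2)


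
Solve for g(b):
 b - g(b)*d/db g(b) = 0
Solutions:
 g(b) = -sqrt(C1 + b^2)
 g(b) = sqrt(C1 + b^2)


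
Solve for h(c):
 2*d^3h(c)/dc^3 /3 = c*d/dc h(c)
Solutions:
 h(c) = C1 + Integral(C2*airyai(2^(2/3)*3^(1/3)*c/2) + C3*airybi(2^(2/3)*3^(1/3)*c/2), c)


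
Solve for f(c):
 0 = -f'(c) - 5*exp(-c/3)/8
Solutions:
 f(c) = C1 + 15*exp(-c/3)/8


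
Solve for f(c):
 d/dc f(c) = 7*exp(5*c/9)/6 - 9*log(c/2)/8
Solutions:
 f(c) = C1 - 9*c*log(c)/8 + 9*c*(log(2) + 1)/8 + 21*exp(5*c/9)/10


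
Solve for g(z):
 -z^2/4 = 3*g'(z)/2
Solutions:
 g(z) = C1 - z^3/18


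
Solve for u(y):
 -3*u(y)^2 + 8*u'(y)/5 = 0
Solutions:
 u(y) = -8/(C1 + 15*y)


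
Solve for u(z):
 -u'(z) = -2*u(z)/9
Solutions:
 u(z) = C1*exp(2*z/9)


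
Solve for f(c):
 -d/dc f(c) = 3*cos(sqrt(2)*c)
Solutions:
 f(c) = C1 - 3*sqrt(2)*sin(sqrt(2)*c)/2


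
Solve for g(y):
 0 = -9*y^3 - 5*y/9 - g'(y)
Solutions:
 g(y) = C1 - 9*y^4/4 - 5*y^2/18


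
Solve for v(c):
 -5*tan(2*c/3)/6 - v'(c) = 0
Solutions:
 v(c) = C1 + 5*log(cos(2*c/3))/4


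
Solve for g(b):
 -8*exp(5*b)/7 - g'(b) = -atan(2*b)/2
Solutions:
 g(b) = C1 + b*atan(2*b)/2 - 8*exp(5*b)/35 - log(4*b^2 + 1)/8


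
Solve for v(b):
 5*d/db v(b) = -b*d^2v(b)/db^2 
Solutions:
 v(b) = C1 + C2/b^4


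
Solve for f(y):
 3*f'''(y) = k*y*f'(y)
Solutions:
 f(y) = C1 + Integral(C2*airyai(3^(2/3)*k^(1/3)*y/3) + C3*airybi(3^(2/3)*k^(1/3)*y/3), y)


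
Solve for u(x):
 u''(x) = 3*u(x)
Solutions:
 u(x) = C1*exp(-sqrt(3)*x) + C2*exp(sqrt(3)*x)


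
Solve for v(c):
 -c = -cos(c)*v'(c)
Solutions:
 v(c) = C1 + Integral(c/cos(c), c)


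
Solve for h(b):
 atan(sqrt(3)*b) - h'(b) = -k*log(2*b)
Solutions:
 h(b) = C1 + b*k*(log(b) - 1) + b*k*log(2) + b*atan(sqrt(3)*b) - sqrt(3)*log(3*b^2 + 1)/6


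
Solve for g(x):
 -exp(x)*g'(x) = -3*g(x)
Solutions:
 g(x) = C1*exp(-3*exp(-x))


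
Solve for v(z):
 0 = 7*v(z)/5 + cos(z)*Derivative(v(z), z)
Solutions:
 v(z) = C1*(sin(z) - 1)^(7/10)/(sin(z) + 1)^(7/10)


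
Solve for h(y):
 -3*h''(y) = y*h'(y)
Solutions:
 h(y) = C1 + C2*erf(sqrt(6)*y/6)


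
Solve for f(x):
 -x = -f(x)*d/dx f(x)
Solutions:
 f(x) = -sqrt(C1 + x^2)
 f(x) = sqrt(C1 + x^2)


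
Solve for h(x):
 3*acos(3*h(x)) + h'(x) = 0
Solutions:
 Integral(1/acos(3*_y), (_y, h(x))) = C1 - 3*x


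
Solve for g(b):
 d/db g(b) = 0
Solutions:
 g(b) = C1


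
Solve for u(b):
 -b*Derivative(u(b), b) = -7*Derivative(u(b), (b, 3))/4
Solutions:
 u(b) = C1 + Integral(C2*airyai(14^(2/3)*b/7) + C3*airybi(14^(2/3)*b/7), b)


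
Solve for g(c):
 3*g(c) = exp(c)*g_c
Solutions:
 g(c) = C1*exp(-3*exp(-c))


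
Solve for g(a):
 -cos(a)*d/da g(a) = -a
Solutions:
 g(a) = C1 + Integral(a/cos(a), a)


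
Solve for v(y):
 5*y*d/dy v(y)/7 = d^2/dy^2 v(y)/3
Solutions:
 v(y) = C1 + C2*erfi(sqrt(210)*y/14)


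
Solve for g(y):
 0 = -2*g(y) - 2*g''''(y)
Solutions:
 g(y) = (C1*sin(sqrt(2)*y/2) + C2*cos(sqrt(2)*y/2))*exp(-sqrt(2)*y/2) + (C3*sin(sqrt(2)*y/2) + C4*cos(sqrt(2)*y/2))*exp(sqrt(2)*y/2)


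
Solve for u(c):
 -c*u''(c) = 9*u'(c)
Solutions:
 u(c) = C1 + C2/c^8


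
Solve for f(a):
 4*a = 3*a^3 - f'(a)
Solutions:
 f(a) = C1 + 3*a^4/4 - 2*a^2


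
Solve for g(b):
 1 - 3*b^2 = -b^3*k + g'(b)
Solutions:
 g(b) = C1 + b^4*k/4 - b^3 + b


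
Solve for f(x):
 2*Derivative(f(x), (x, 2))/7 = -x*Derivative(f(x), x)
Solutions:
 f(x) = C1 + C2*erf(sqrt(7)*x/2)


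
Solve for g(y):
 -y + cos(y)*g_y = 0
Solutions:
 g(y) = C1 + Integral(y/cos(y), y)


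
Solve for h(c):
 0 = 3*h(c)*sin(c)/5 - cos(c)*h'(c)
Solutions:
 h(c) = C1/cos(c)^(3/5)


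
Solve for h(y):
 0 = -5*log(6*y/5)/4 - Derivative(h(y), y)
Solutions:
 h(y) = C1 - 5*y*log(y)/4 - 5*y*log(6)/4 + 5*y/4 + 5*y*log(5)/4


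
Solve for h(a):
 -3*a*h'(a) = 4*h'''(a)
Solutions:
 h(a) = C1 + Integral(C2*airyai(-6^(1/3)*a/2) + C3*airybi(-6^(1/3)*a/2), a)


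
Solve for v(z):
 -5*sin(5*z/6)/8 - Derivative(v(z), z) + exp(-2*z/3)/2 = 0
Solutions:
 v(z) = C1 + 3*cos(5*z/6)/4 - 3*exp(-2*z/3)/4


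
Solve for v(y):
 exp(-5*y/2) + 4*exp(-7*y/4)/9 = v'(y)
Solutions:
 v(y) = C1 - 2*exp(-5*y/2)/5 - 16*exp(-7*y/4)/63


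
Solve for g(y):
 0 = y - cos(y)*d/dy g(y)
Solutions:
 g(y) = C1 + Integral(y/cos(y), y)


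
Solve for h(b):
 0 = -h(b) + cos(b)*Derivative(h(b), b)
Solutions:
 h(b) = C1*sqrt(sin(b) + 1)/sqrt(sin(b) - 1)


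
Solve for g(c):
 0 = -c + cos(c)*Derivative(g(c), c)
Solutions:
 g(c) = C1 + Integral(c/cos(c), c)


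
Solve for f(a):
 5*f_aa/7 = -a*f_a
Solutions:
 f(a) = C1 + C2*erf(sqrt(70)*a/10)


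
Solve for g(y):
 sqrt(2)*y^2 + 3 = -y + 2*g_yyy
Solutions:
 g(y) = C1 + C2*y + C3*y^2 + sqrt(2)*y^5/120 + y^4/48 + y^3/4


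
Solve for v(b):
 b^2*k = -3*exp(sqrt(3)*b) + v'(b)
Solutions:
 v(b) = C1 + b^3*k/3 + sqrt(3)*exp(sqrt(3)*b)


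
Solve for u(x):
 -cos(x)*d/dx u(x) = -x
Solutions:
 u(x) = C1 + Integral(x/cos(x), x)


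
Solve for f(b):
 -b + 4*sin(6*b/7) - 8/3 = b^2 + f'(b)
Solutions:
 f(b) = C1 - b^3/3 - b^2/2 - 8*b/3 - 14*cos(6*b/7)/3


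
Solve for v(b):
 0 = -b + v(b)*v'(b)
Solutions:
 v(b) = -sqrt(C1 + b^2)
 v(b) = sqrt(C1 + b^2)


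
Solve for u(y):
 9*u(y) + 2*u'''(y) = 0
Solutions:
 u(y) = C3*exp(-6^(2/3)*y/2) + (C1*sin(3*2^(2/3)*3^(1/6)*y/4) + C2*cos(3*2^(2/3)*3^(1/6)*y/4))*exp(6^(2/3)*y/4)


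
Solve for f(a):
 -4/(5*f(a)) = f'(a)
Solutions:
 f(a) = -sqrt(C1 - 40*a)/5
 f(a) = sqrt(C1 - 40*a)/5


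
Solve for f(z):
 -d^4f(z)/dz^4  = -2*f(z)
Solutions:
 f(z) = C1*exp(-2^(1/4)*z) + C2*exp(2^(1/4)*z) + C3*sin(2^(1/4)*z) + C4*cos(2^(1/4)*z)


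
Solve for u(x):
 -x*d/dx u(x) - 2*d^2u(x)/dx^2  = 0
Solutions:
 u(x) = C1 + C2*erf(x/2)


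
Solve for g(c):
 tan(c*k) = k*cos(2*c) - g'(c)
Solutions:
 g(c) = C1 + k*sin(2*c)/2 - Piecewise((-log(cos(c*k))/k, Ne(k, 0)), (0, True))


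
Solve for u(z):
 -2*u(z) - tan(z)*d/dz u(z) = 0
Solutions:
 u(z) = C1/sin(z)^2


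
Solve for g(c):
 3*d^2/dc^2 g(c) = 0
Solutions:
 g(c) = C1 + C2*c


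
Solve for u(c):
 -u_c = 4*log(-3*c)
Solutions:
 u(c) = C1 - 4*c*log(-c) + 4*c*(1 - log(3))


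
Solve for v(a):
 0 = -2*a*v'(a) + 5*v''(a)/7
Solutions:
 v(a) = C1 + C2*erfi(sqrt(35)*a/5)


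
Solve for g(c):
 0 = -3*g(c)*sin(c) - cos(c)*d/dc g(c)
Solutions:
 g(c) = C1*cos(c)^3


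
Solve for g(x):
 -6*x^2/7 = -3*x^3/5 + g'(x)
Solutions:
 g(x) = C1 + 3*x^4/20 - 2*x^3/7


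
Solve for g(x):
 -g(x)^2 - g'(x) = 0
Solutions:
 g(x) = 1/(C1 + x)


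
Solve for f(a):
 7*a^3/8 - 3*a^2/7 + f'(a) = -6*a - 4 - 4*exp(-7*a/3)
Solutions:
 f(a) = C1 - 7*a^4/32 + a^3/7 - 3*a^2 - 4*a + 12*exp(-7*a/3)/7


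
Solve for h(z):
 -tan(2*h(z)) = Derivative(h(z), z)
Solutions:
 h(z) = -asin(C1*exp(-2*z))/2 + pi/2
 h(z) = asin(C1*exp(-2*z))/2


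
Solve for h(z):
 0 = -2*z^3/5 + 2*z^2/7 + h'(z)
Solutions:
 h(z) = C1 + z^4/10 - 2*z^3/21


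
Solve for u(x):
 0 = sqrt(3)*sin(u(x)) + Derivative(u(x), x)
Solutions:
 u(x) = -acos((-C1 - exp(2*sqrt(3)*x))/(C1 - exp(2*sqrt(3)*x))) + 2*pi
 u(x) = acos((-C1 - exp(2*sqrt(3)*x))/(C1 - exp(2*sqrt(3)*x)))


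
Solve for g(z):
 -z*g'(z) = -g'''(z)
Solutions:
 g(z) = C1 + Integral(C2*airyai(z) + C3*airybi(z), z)


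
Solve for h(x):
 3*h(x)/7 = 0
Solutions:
 h(x) = 0


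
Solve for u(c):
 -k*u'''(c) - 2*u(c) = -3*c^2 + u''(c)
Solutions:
 u(c) = C1*exp(-c*((sqrt(((27 + k^(-2))^2 - 1/k^4)/k^2) + 27/k + k^(-3))^(1/3) + 1/k + 1/(k^2*(sqrt(((27 + k^(-2))^2 - 1/k^4)/k^2) + 27/k + k^(-3))^(1/3)))/3) + C2*exp(c*((sqrt(((27 + k^(-2))^2 - 1/k^4)/k^2) + 27/k + k^(-3))^(1/3) - sqrt(3)*I*(sqrt(((27 + k^(-2))^2 - 1/k^4)/k^2) + 27/k + k^(-3))^(1/3) - 2/k - 4/(k^2*(-1 + sqrt(3)*I)*(sqrt(((27 + k^(-2))^2 - 1/k^4)/k^2) + 27/k + k^(-3))^(1/3)))/6) + C3*exp(c*((sqrt(((27 + k^(-2))^2 - 1/k^4)/k^2) + 27/k + k^(-3))^(1/3) + sqrt(3)*I*(sqrt(((27 + k^(-2))^2 - 1/k^4)/k^2) + 27/k + k^(-3))^(1/3) - 2/k + 4/(k^2*(1 + sqrt(3)*I)*(sqrt(((27 + k^(-2))^2 - 1/k^4)/k^2) + 27/k + k^(-3))^(1/3)))/6) + 3*c^2/2 - 3/2


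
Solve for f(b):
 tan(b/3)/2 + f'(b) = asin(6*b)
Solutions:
 f(b) = C1 + b*asin(6*b) + sqrt(1 - 36*b^2)/6 + 3*log(cos(b/3))/2


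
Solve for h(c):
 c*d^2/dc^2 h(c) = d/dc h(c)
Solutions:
 h(c) = C1 + C2*c^2


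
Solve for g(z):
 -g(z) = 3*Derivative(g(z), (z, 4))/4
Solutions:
 g(z) = (C1*sin(3^(3/4)*z/3) + C2*cos(3^(3/4)*z/3))*exp(-3^(3/4)*z/3) + (C3*sin(3^(3/4)*z/3) + C4*cos(3^(3/4)*z/3))*exp(3^(3/4)*z/3)


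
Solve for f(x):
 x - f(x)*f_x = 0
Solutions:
 f(x) = -sqrt(C1 + x^2)
 f(x) = sqrt(C1 + x^2)


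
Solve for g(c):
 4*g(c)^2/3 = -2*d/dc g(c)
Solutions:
 g(c) = 3/(C1 + 2*c)


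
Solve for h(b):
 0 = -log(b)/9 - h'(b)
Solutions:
 h(b) = C1 - b*log(b)/9 + b/9


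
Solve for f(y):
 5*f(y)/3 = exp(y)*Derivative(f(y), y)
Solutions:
 f(y) = C1*exp(-5*exp(-y)/3)


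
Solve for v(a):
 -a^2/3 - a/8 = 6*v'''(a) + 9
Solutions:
 v(a) = C1 + C2*a + C3*a^2 - a^5/1080 - a^4/1152 - a^3/4


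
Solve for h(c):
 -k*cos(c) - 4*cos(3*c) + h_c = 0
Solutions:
 h(c) = C1 + k*sin(c) + 4*sin(3*c)/3


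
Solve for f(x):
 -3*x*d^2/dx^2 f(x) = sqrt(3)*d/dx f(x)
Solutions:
 f(x) = C1 + C2*x^(1 - sqrt(3)/3)


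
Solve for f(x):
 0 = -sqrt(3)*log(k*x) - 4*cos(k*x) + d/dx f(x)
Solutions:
 f(x) = C1 + sqrt(3)*x*(log(k*x) - 1) + 4*Piecewise((sin(k*x)/k, Ne(k, 0)), (x, True))


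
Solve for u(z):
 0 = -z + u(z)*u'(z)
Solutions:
 u(z) = -sqrt(C1 + z^2)
 u(z) = sqrt(C1 + z^2)


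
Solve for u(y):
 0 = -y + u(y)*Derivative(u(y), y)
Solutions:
 u(y) = -sqrt(C1 + y^2)
 u(y) = sqrt(C1 + y^2)


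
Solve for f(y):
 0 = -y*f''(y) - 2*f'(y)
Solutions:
 f(y) = C1 + C2/y


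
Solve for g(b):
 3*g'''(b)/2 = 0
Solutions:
 g(b) = C1 + C2*b + C3*b^2


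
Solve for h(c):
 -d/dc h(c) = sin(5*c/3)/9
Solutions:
 h(c) = C1 + cos(5*c/3)/15


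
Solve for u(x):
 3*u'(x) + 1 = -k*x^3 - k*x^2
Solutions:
 u(x) = C1 - k*x^4/12 - k*x^3/9 - x/3


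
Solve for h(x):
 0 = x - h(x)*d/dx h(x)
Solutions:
 h(x) = -sqrt(C1 + x^2)
 h(x) = sqrt(C1 + x^2)


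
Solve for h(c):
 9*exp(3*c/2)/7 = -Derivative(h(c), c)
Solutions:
 h(c) = C1 - 6*exp(3*c/2)/7


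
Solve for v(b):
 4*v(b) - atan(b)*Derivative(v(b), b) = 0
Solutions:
 v(b) = C1*exp(4*Integral(1/atan(b), b))


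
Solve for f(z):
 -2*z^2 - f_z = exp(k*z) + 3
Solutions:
 f(z) = C1 - 2*z^3/3 - 3*z - exp(k*z)/k


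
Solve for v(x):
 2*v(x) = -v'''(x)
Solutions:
 v(x) = C3*exp(-2^(1/3)*x) + (C1*sin(2^(1/3)*sqrt(3)*x/2) + C2*cos(2^(1/3)*sqrt(3)*x/2))*exp(2^(1/3)*x/2)


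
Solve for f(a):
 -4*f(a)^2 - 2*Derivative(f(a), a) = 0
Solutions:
 f(a) = 1/(C1 + 2*a)


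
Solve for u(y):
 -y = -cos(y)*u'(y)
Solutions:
 u(y) = C1 + Integral(y/cos(y), y)


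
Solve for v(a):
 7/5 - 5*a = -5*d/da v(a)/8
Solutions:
 v(a) = C1 + 4*a^2 - 56*a/25


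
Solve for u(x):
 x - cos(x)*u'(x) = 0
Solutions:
 u(x) = C1 + Integral(x/cos(x), x)


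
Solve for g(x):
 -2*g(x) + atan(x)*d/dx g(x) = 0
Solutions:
 g(x) = C1*exp(2*Integral(1/atan(x), x))


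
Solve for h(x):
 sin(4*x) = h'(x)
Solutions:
 h(x) = C1 - cos(4*x)/4


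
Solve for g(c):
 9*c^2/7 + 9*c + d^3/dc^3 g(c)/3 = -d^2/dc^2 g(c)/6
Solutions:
 g(c) = C1 + C2*c + C3*exp(-c/2) - 9*c^4/14 - 27*c^3/7 + 162*c^2/7


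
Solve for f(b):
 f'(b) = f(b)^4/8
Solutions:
 f(b) = 2*(-1/(C1 + 3*b))^(1/3)
 f(b) = (-1/(C1 + b))^(1/3)*(-3^(2/3)/3 - 3^(1/6)*I)
 f(b) = (-1/(C1 + b))^(1/3)*(-3^(2/3)/3 + 3^(1/6)*I)


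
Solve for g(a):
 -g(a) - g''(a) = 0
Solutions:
 g(a) = C1*sin(a) + C2*cos(a)


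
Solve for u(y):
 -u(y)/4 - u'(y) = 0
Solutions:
 u(y) = C1*exp(-y/4)


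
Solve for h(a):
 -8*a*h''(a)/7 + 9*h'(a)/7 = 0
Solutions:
 h(a) = C1 + C2*a^(17/8)


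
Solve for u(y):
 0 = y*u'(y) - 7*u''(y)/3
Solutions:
 u(y) = C1 + C2*erfi(sqrt(42)*y/14)


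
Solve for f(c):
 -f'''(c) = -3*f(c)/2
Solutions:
 f(c) = C3*exp(2^(2/3)*3^(1/3)*c/2) + (C1*sin(2^(2/3)*3^(5/6)*c/4) + C2*cos(2^(2/3)*3^(5/6)*c/4))*exp(-2^(2/3)*3^(1/3)*c/4)


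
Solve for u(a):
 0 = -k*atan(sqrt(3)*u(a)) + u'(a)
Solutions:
 Integral(1/atan(sqrt(3)*_y), (_y, u(a))) = C1 + a*k


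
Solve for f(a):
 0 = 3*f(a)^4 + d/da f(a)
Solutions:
 f(a) = (-3^(2/3) - 3*3^(1/6)*I)*(1/(C1 + 3*a))^(1/3)/6
 f(a) = (-3^(2/3) + 3*3^(1/6)*I)*(1/(C1 + 3*a))^(1/3)/6
 f(a) = (1/(C1 + 9*a))^(1/3)


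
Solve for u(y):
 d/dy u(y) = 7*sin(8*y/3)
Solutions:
 u(y) = C1 - 21*cos(8*y/3)/8


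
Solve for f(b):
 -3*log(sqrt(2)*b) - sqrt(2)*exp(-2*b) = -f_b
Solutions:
 f(b) = C1 + 3*b*log(b) + b*(-3 + 3*log(2)/2) - sqrt(2)*exp(-2*b)/2


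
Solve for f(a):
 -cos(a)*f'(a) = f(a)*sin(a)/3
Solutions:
 f(a) = C1*cos(a)^(1/3)


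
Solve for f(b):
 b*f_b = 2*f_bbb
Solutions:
 f(b) = C1 + Integral(C2*airyai(2^(2/3)*b/2) + C3*airybi(2^(2/3)*b/2), b)


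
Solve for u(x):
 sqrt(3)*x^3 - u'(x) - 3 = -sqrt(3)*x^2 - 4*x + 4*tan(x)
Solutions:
 u(x) = C1 + sqrt(3)*x^4/4 + sqrt(3)*x^3/3 + 2*x^2 - 3*x + 4*log(cos(x))


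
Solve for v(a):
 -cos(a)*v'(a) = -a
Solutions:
 v(a) = C1 + Integral(a/cos(a), a)


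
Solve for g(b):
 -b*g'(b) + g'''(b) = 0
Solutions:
 g(b) = C1 + Integral(C2*airyai(b) + C3*airybi(b), b)


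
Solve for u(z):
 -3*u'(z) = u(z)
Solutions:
 u(z) = C1*exp(-z/3)


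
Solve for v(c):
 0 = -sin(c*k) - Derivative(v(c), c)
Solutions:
 v(c) = C1 + cos(c*k)/k


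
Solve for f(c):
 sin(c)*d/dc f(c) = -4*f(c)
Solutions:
 f(c) = C1*(cos(c)^2 + 2*cos(c) + 1)/(cos(c)^2 - 2*cos(c) + 1)


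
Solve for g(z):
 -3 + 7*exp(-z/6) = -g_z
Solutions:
 g(z) = C1 + 3*z + 42*exp(-z/6)


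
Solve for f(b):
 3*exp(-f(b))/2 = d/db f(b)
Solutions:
 f(b) = log(C1 + 3*b/2)


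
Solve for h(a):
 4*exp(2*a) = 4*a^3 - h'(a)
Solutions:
 h(a) = C1 + a^4 - 2*exp(2*a)


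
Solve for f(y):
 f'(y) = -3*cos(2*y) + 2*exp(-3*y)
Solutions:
 f(y) = C1 - 3*sin(2*y)/2 - 2*exp(-3*y)/3


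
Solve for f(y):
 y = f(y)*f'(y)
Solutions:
 f(y) = -sqrt(C1 + y^2)
 f(y) = sqrt(C1 + y^2)


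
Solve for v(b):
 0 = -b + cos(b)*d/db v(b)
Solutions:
 v(b) = C1 + Integral(b/cos(b), b)


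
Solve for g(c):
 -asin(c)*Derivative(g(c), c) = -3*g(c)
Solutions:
 g(c) = C1*exp(3*Integral(1/asin(c), c))


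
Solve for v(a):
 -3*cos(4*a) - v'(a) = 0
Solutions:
 v(a) = C1 - 3*sin(4*a)/4


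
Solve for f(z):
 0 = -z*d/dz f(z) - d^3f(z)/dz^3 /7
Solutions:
 f(z) = C1 + Integral(C2*airyai(-7^(1/3)*z) + C3*airybi(-7^(1/3)*z), z)


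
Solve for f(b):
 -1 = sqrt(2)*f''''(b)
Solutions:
 f(b) = C1 + C2*b + C3*b^2 + C4*b^3 - sqrt(2)*b^4/48


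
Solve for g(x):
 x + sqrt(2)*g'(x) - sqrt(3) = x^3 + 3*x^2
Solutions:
 g(x) = C1 + sqrt(2)*x^4/8 + sqrt(2)*x^3/2 - sqrt(2)*x^2/4 + sqrt(6)*x/2


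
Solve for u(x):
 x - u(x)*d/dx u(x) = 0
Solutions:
 u(x) = -sqrt(C1 + x^2)
 u(x) = sqrt(C1 + x^2)


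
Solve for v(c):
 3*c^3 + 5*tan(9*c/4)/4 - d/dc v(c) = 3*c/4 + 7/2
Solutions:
 v(c) = C1 + 3*c^4/4 - 3*c^2/8 - 7*c/2 - 5*log(cos(9*c/4))/9


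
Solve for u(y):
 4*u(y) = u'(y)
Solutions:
 u(y) = C1*exp(4*y)


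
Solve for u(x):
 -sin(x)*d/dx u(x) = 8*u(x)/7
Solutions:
 u(x) = C1*(cos(x) + 1)^(4/7)/(cos(x) - 1)^(4/7)


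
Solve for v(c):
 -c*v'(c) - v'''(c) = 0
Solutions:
 v(c) = C1 + Integral(C2*airyai(-c) + C3*airybi(-c), c)


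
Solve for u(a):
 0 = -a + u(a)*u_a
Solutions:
 u(a) = -sqrt(C1 + a^2)
 u(a) = sqrt(C1 + a^2)


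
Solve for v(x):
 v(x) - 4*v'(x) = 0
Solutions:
 v(x) = C1*exp(x/4)


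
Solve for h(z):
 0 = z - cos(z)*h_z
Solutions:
 h(z) = C1 + Integral(z/cos(z), z)


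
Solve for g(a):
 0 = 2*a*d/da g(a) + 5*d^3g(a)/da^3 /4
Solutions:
 g(a) = C1 + Integral(C2*airyai(-2*5^(2/3)*a/5) + C3*airybi(-2*5^(2/3)*a/5), a)


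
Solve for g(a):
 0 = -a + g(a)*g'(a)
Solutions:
 g(a) = -sqrt(C1 + a^2)
 g(a) = sqrt(C1 + a^2)


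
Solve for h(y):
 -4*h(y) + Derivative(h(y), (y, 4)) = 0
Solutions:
 h(y) = C1*exp(-sqrt(2)*y) + C2*exp(sqrt(2)*y) + C3*sin(sqrt(2)*y) + C4*cos(sqrt(2)*y)


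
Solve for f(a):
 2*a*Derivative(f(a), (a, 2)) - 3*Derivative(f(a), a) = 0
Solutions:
 f(a) = C1 + C2*a^(5/2)


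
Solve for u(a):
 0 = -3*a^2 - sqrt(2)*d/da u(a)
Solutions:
 u(a) = C1 - sqrt(2)*a^3/2


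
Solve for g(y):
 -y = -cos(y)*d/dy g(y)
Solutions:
 g(y) = C1 + Integral(y/cos(y), y)


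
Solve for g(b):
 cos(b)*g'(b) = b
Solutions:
 g(b) = C1 + Integral(b/cos(b), b)


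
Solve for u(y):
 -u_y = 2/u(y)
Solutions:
 u(y) = -sqrt(C1 - 4*y)
 u(y) = sqrt(C1 - 4*y)


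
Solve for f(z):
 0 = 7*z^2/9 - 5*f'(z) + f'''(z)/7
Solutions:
 f(z) = C1 + C2*exp(-sqrt(35)*z) + C3*exp(sqrt(35)*z) + 7*z^3/135 + 2*z/225


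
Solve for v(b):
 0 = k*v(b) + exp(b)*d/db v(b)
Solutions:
 v(b) = C1*exp(k*exp(-b))


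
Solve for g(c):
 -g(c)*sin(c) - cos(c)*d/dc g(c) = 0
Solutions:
 g(c) = C1*cos(c)


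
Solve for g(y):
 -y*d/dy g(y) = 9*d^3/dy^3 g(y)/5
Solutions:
 g(y) = C1 + Integral(C2*airyai(-15^(1/3)*y/3) + C3*airybi(-15^(1/3)*y/3), y)


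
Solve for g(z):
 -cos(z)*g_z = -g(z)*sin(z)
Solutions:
 g(z) = C1/cos(z)


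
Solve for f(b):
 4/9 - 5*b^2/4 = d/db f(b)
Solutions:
 f(b) = C1 - 5*b^3/12 + 4*b/9


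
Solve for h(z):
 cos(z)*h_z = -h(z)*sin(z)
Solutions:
 h(z) = C1*cos(z)


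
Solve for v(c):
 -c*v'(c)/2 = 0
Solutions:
 v(c) = C1


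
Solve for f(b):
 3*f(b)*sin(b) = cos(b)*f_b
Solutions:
 f(b) = C1/cos(b)^3


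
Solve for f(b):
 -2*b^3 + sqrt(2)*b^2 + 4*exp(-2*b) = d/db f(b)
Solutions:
 f(b) = C1 - b^4/2 + sqrt(2)*b^3/3 - 2*exp(-2*b)


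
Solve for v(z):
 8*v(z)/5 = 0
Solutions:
 v(z) = 0


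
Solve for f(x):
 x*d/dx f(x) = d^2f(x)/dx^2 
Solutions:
 f(x) = C1 + C2*erfi(sqrt(2)*x/2)


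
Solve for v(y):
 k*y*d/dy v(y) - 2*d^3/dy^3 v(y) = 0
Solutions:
 v(y) = C1 + Integral(C2*airyai(2^(2/3)*k^(1/3)*y/2) + C3*airybi(2^(2/3)*k^(1/3)*y/2), y)


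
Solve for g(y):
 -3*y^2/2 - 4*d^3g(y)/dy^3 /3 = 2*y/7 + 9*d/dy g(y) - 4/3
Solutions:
 g(y) = C1 + C2*sin(3*sqrt(3)*y/2) + C3*cos(3*sqrt(3)*y/2) - y^3/18 - y^2/63 + 16*y/81


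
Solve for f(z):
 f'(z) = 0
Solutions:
 f(z) = C1


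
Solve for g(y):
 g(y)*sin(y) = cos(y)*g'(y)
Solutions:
 g(y) = C1/cos(y)


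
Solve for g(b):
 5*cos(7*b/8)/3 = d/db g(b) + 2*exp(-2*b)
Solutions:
 g(b) = C1 + 40*sin(7*b/8)/21 + exp(-2*b)


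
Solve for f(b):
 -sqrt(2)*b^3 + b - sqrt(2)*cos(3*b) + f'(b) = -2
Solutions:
 f(b) = C1 + sqrt(2)*b^4/4 - b^2/2 - 2*b + sqrt(2)*sin(3*b)/3


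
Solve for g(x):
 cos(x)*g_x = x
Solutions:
 g(x) = C1 + Integral(x/cos(x), x)


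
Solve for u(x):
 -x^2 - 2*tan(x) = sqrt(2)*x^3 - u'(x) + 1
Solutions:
 u(x) = C1 + sqrt(2)*x^4/4 + x^3/3 + x - 2*log(cos(x))


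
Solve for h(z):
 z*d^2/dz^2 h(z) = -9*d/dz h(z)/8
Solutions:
 h(z) = C1 + C2/z^(1/8)


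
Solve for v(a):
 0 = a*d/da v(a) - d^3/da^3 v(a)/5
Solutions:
 v(a) = C1 + Integral(C2*airyai(5^(1/3)*a) + C3*airybi(5^(1/3)*a), a)


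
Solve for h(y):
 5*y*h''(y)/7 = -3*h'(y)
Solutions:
 h(y) = C1 + C2/y^(16/5)


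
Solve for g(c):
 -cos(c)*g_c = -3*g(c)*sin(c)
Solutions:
 g(c) = C1/cos(c)^3


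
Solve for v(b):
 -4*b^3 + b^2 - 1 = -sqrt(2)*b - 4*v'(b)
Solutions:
 v(b) = C1 + b^4/4 - b^3/12 - sqrt(2)*b^2/8 + b/4


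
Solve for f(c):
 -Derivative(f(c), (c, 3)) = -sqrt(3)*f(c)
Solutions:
 f(c) = C3*exp(3^(1/6)*c) + (C1*sin(3^(2/3)*c/2) + C2*cos(3^(2/3)*c/2))*exp(-3^(1/6)*c/2)


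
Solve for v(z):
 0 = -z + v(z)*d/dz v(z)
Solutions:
 v(z) = -sqrt(C1 + z^2)
 v(z) = sqrt(C1 + z^2)


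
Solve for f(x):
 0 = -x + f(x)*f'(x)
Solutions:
 f(x) = -sqrt(C1 + x^2)
 f(x) = sqrt(C1 + x^2)


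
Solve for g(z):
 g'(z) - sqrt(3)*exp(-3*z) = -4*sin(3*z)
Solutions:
 g(z) = C1 + 4*cos(3*z)/3 - sqrt(3)*exp(-3*z)/3


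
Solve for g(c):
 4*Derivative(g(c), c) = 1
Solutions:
 g(c) = C1 + c/4


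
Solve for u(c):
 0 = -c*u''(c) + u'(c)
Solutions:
 u(c) = C1 + C2*c^2


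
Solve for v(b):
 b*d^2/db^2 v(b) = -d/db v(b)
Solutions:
 v(b) = C1 + C2*log(b)


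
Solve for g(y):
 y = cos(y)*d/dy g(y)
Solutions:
 g(y) = C1 + Integral(y/cos(y), y)


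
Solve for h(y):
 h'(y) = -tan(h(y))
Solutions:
 h(y) = pi - asin(C1*exp(-y))
 h(y) = asin(C1*exp(-y))


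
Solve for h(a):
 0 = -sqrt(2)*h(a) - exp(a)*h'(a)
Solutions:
 h(a) = C1*exp(sqrt(2)*exp(-a))


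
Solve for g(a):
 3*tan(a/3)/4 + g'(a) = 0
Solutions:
 g(a) = C1 + 9*log(cos(a/3))/4


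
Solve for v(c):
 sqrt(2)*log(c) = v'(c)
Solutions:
 v(c) = C1 + sqrt(2)*c*log(c) - sqrt(2)*c


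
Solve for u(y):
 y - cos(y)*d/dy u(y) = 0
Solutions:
 u(y) = C1 + Integral(y/cos(y), y)


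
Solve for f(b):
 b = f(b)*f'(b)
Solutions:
 f(b) = -sqrt(C1 + b^2)
 f(b) = sqrt(C1 + b^2)


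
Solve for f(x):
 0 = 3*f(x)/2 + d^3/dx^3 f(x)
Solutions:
 f(x) = C3*exp(-2^(2/3)*3^(1/3)*x/2) + (C1*sin(2^(2/3)*3^(5/6)*x/4) + C2*cos(2^(2/3)*3^(5/6)*x/4))*exp(2^(2/3)*3^(1/3)*x/4)


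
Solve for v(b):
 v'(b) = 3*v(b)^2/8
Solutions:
 v(b) = -8/(C1 + 3*b)


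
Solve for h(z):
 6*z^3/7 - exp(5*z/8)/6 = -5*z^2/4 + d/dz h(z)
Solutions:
 h(z) = C1 + 3*z^4/14 + 5*z^3/12 - 4*exp(5*z/8)/15


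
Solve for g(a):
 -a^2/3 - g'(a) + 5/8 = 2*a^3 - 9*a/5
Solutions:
 g(a) = C1 - a^4/2 - a^3/9 + 9*a^2/10 + 5*a/8


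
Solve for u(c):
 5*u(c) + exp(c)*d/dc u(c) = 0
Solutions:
 u(c) = C1*exp(5*exp(-c))


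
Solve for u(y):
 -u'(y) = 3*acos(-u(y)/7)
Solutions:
 Integral(1/acos(-_y/7), (_y, u(y))) = C1 - 3*y


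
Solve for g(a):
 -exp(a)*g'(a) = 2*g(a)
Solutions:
 g(a) = C1*exp(2*exp(-a))


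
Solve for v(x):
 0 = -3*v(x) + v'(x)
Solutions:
 v(x) = C1*exp(3*x)


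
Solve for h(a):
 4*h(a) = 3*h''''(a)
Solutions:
 h(a) = C1*exp(-sqrt(2)*3^(3/4)*a/3) + C2*exp(sqrt(2)*3^(3/4)*a/3) + C3*sin(sqrt(2)*3^(3/4)*a/3) + C4*cos(sqrt(2)*3^(3/4)*a/3)


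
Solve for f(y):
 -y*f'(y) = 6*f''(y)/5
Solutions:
 f(y) = C1 + C2*erf(sqrt(15)*y/6)


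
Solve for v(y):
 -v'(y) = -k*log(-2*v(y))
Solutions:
 Integral(1/(log(-_y) + log(2)), (_y, v(y))) = C1 + k*y


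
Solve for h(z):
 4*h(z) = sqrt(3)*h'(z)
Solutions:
 h(z) = C1*exp(4*sqrt(3)*z/3)


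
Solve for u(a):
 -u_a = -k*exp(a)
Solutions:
 u(a) = C1 + k*exp(a)


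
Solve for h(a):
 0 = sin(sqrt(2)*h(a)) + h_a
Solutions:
 h(a) = sqrt(2)*(pi - acos((-exp(2*sqrt(2)*C1) - exp(2*sqrt(2)*a))/(exp(2*sqrt(2)*C1) - exp(2*sqrt(2)*a)))/2)
 h(a) = sqrt(2)*acos((-exp(2*sqrt(2)*C1) - exp(2*sqrt(2)*a))/(exp(2*sqrt(2)*C1) - exp(2*sqrt(2)*a)))/2


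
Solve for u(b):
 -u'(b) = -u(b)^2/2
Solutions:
 u(b) = -2/(C1 + b)


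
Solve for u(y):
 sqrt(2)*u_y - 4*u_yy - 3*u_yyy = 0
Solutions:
 u(y) = C1 + C2*exp(y*(-2 + sqrt(4 + 3*sqrt(2)))/3) + C3*exp(-y*(2 + sqrt(4 + 3*sqrt(2)))/3)


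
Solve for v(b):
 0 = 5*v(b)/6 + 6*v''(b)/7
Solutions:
 v(b) = C1*sin(sqrt(35)*b/6) + C2*cos(sqrt(35)*b/6)


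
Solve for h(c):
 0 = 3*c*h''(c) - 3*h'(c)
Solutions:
 h(c) = C1 + C2*c^2


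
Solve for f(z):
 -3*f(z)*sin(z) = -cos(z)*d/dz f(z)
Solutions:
 f(z) = C1/cos(z)^3


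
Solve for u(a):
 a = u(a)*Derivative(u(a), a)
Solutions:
 u(a) = -sqrt(C1 + a^2)
 u(a) = sqrt(C1 + a^2)


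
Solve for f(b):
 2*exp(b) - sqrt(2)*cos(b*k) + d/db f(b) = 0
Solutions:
 f(b) = C1 - 2*exp(b) + sqrt(2)*sin(b*k)/k


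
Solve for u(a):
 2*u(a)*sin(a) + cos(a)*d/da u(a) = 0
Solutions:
 u(a) = C1*cos(a)^2


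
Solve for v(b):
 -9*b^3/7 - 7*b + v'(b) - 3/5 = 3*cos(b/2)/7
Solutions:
 v(b) = C1 + 9*b^4/28 + 7*b^2/2 + 3*b/5 + 6*sin(b/2)/7


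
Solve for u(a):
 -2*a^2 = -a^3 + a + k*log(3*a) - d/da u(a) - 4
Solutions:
 u(a) = C1 - a^4/4 + 2*a^3/3 + a^2/2 + a*k*log(a) - a*k + a*k*log(3) - 4*a


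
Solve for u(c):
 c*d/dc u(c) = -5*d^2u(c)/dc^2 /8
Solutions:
 u(c) = C1 + C2*erf(2*sqrt(5)*c/5)


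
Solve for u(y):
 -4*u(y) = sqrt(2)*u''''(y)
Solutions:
 u(y) = (C1*sin(2^(7/8)*y/2) + C2*cos(2^(7/8)*y/2))*exp(-2^(7/8)*y/2) + (C3*sin(2^(7/8)*y/2) + C4*cos(2^(7/8)*y/2))*exp(2^(7/8)*y/2)


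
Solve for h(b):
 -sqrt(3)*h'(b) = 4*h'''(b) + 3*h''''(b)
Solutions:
 h(b) = C1 + C2*exp(b*(-16 + 32*2^(1/3)/(128 + 243*sqrt(3) + sqrt(-16384 + (128 + 243*sqrt(3))^2))^(1/3) + 2^(2/3)*(128 + 243*sqrt(3) + sqrt(-16384 + (128 + 243*sqrt(3))^2))^(1/3))/36)*sin(2^(1/3)*sqrt(3)*b*(-2^(1/3)*(128 + 243*sqrt(3) + 27*sqrt(-16384/729 + (128/27 + 9*sqrt(3))^2))^(1/3) + 32/(128 + 243*sqrt(3) + 27*sqrt(-16384/729 + (128/27 + 9*sqrt(3))^2))^(1/3))/36) + C3*exp(b*(-16 + 32*2^(1/3)/(128 + 243*sqrt(3) + sqrt(-16384 + (128 + 243*sqrt(3))^2))^(1/3) + 2^(2/3)*(128 + 243*sqrt(3) + sqrt(-16384 + (128 + 243*sqrt(3))^2))^(1/3))/36)*cos(2^(1/3)*sqrt(3)*b*(-2^(1/3)*(128 + 243*sqrt(3) + 27*sqrt(-16384/729 + (128/27 + 9*sqrt(3))^2))^(1/3) + 32/(128 + 243*sqrt(3) + 27*sqrt(-16384/729 + (128/27 + 9*sqrt(3))^2))^(1/3))/36) + C4*exp(-b*(32*2^(1/3)/(128 + 243*sqrt(3) + sqrt(-16384 + (128 + 243*sqrt(3))^2))^(1/3) + 8 + 2^(2/3)*(128 + 243*sqrt(3) + sqrt(-16384 + (128 + 243*sqrt(3))^2))^(1/3))/18)


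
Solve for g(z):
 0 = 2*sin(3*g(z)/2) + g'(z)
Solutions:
 g(z) = -2*acos((-C1 - exp(6*z))/(C1 - exp(6*z)))/3 + 4*pi/3
 g(z) = 2*acos((-C1 - exp(6*z))/(C1 - exp(6*z)))/3


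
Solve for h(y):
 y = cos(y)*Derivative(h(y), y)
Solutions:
 h(y) = C1 + Integral(y/cos(y), y)


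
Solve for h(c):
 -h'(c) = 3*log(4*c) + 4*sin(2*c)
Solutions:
 h(c) = C1 - 3*c*log(c) - 6*c*log(2) + 3*c + 2*cos(2*c)


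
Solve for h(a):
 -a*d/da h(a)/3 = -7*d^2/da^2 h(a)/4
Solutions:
 h(a) = C1 + C2*erfi(sqrt(42)*a/21)


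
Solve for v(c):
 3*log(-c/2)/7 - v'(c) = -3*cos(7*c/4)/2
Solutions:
 v(c) = C1 + 3*c*log(-c)/7 - 3*c/7 - 3*c*log(2)/7 + 6*sin(7*c/4)/7


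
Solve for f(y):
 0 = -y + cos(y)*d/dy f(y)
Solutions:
 f(y) = C1 + Integral(y/cos(y), y)


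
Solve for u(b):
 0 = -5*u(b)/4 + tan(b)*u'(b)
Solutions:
 u(b) = C1*sin(b)^(5/4)


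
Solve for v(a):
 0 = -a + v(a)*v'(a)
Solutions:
 v(a) = -sqrt(C1 + a^2)
 v(a) = sqrt(C1 + a^2)


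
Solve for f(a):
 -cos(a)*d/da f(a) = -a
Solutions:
 f(a) = C1 + Integral(a/cos(a), a)


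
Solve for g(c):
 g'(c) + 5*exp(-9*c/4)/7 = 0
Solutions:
 g(c) = C1 + 20*exp(-9*c/4)/63


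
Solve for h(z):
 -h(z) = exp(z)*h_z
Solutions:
 h(z) = C1*exp(exp(-z))


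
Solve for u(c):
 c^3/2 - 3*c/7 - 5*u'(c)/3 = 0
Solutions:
 u(c) = C1 + 3*c^4/40 - 9*c^2/70


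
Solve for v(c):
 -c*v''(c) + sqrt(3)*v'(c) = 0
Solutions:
 v(c) = C1 + C2*c^(1 + sqrt(3))


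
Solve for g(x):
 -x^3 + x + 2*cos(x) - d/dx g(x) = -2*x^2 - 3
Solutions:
 g(x) = C1 - x^4/4 + 2*x^3/3 + x^2/2 + 3*x + 2*sin(x)


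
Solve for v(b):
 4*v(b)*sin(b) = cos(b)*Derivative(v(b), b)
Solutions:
 v(b) = C1/cos(b)^4


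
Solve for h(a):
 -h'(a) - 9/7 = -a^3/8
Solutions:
 h(a) = C1 + a^4/32 - 9*a/7


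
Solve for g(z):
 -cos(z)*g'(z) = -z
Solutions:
 g(z) = C1 + Integral(z/cos(z), z)


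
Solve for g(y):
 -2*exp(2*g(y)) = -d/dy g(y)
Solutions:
 g(y) = log(-sqrt(-1/(C1 + 2*y))) - log(2)/2
 g(y) = log(-1/(C1 + 2*y))/2 - log(2)/2


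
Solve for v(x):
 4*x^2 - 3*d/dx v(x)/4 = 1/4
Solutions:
 v(x) = C1 + 16*x^3/9 - x/3


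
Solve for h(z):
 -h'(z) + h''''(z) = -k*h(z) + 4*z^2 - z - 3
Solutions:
 h(z) = C1*exp(z*Piecewise((-sqrt(-(-1)^(1/3))/2 - sqrt(-2/sqrt(-(-1)^(1/3)) + (-1)^(1/3))/2, Eq(k, 0)), (-sqrt(2*k/(3*(sqrt(1/256 - k^3/27) + 1/16)^(1/3)) + 2*(sqrt(1/256 - k^3/27) + 1/16)^(1/3))/2 - sqrt(-2*k/(3*(sqrt(1/256 - k^3/27) + 1/16)^(1/3)) - 2*(sqrt(1/256 - k^3/27) + 1/16)^(1/3) - 2/sqrt(2*k/(3*(sqrt(1/256 - k^3/27) + 1/16)^(1/3)) + 2*(sqrt(1/256 - k^3/27) + 1/16)^(1/3)))/2, True))) + C2*exp(z*Piecewise((sqrt(-(-1)^(1/3))/2 + sqrt((-1)^(1/3) + 2/sqrt(-(-1)^(1/3)))/2, Eq(k, 0)), (sqrt(2*k/(3*(sqrt(1/256 - k^3/27) + 1/16)^(1/3)) + 2*(sqrt(1/256 - k^3/27) + 1/16)^(1/3))/2 + sqrt(-2*k/(3*(sqrt(1/256 - k^3/27) + 1/16)^(1/3)) - 2*(sqrt(1/256 - k^3/27) + 1/16)^(1/3) + 2/sqrt(2*k/(3*(sqrt(1/256 - k^3/27) + 1/16)^(1/3)) + 2*(sqrt(1/256 - k^3/27) + 1/16)^(1/3)))/2, True))) + C3*exp(z*Piecewise((-sqrt((-1)^(1/3) + 2/sqrt(-(-1)^(1/3)))/2 + sqrt(-(-1)^(1/3))/2, Eq(k, 0)), (sqrt(2*k/(3*(sqrt(1/256 - k^3/27) + 1/16)^(1/3)) + 2*(sqrt(1/256 - k^3/27) + 1/16)^(1/3))/2 - sqrt(-2*k/(3*(sqrt(1/256 - k^3/27) + 1/16)^(1/3)) - 2*(sqrt(1/256 - k^3/27) + 1/16)^(1/3) + 2/sqrt(2*k/(3*(sqrt(1/256 - k^3/27) + 1/16)^(1/3)) + 2*(sqrt(1/256 - k^3/27) + 1/16)^(1/3)))/2, True))) + C4*exp(z*Piecewise((sqrt(-2/sqrt(-(-1)^(1/3)) + (-1)^(1/3))/2 - sqrt(-(-1)^(1/3))/2, Eq(k, 0)), (-sqrt(2*k/(3*(sqrt(1/256 - k^3/27) + 1/16)^(1/3)) + 2*(sqrt(1/256 - k^3/27) + 1/16)^(1/3))/2 + sqrt(-2*k/(3*(sqrt(1/256 - k^3/27) + 1/16)^(1/3)) - 2*(sqrt(1/256 - k^3/27) + 1/16)^(1/3) - 2/sqrt(2*k/(3*(sqrt(1/256 - k^3/27) + 1/16)^(1/3)) + 2*(sqrt(1/256 - k^3/27) + 1/16)^(1/3)))/2, True))) + 4*z^2/k - z/k - 3/k + 8*z/k^2 - 1/k^2 + 8/k^3


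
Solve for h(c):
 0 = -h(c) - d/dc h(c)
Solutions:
 h(c) = C1*exp(-c)


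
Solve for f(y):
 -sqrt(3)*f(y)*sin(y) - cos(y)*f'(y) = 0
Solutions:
 f(y) = C1*cos(y)^(sqrt(3))


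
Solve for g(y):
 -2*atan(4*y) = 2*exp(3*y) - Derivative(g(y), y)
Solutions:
 g(y) = C1 + 2*y*atan(4*y) + 2*exp(3*y)/3 - log(16*y^2 + 1)/4


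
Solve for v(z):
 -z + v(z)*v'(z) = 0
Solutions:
 v(z) = -sqrt(C1 + z^2)
 v(z) = sqrt(C1 + z^2)


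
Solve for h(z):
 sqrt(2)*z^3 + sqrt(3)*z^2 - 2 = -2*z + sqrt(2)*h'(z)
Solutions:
 h(z) = C1 + z^4/4 + sqrt(6)*z^3/6 + sqrt(2)*z^2/2 - sqrt(2)*z


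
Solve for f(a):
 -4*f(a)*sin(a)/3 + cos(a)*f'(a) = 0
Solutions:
 f(a) = C1/cos(a)^(4/3)


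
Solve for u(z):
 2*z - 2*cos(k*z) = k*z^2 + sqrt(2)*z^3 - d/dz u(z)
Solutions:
 u(z) = C1 + k*z^3/3 + sqrt(2)*z^4/4 - z^2 + 2*sin(k*z)/k


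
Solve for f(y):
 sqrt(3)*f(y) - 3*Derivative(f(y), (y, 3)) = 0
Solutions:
 f(y) = C3*exp(3^(5/6)*y/3) + (C1*sin(3^(1/3)*y/2) + C2*cos(3^(1/3)*y/2))*exp(-3^(5/6)*y/6)


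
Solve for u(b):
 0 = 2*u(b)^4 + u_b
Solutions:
 u(b) = (-3^(2/3) - 3*3^(1/6)*I)*(1/(C1 + 2*b))^(1/3)/6
 u(b) = (-3^(2/3) + 3*3^(1/6)*I)*(1/(C1 + 2*b))^(1/3)/6
 u(b) = (1/(C1 + 6*b))^(1/3)


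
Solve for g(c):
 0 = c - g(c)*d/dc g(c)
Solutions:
 g(c) = -sqrt(C1 + c^2)
 g(c) = sqrt(C1 + c^2)


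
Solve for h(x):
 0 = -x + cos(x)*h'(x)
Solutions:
 h(x) = C1 + Integral(x/cos(x), x)


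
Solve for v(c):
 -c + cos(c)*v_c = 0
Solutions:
 v(c) = C1 + Integral(c/cos(c), c)


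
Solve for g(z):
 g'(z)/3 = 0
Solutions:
 g(z) = C1


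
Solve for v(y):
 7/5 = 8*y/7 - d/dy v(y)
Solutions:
 v(y) = C1 + 4*y^2/7 - 7*y/5


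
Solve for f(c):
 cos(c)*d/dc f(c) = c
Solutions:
 f(c) = C1 + Integral(c/cos(c), c)


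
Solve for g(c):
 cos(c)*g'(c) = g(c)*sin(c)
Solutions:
 g(c) = C1/cos(c)


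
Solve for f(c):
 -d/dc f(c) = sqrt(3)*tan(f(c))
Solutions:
 f(c) = pi - asin(C1*exp(-sqrt(3)*c))
 f(c) = asin(C1*exp(-sqrt(3)*c))


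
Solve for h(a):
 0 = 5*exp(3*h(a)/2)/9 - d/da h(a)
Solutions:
 h(a) = 2*log(-1/(C1 + 5*a))/3 + 2*log(6)/3
 h(a) = 2*log((-1/(C1 + 5*a))^(1/3)*(-6^(1/3) - 2^(1/3)*3^(5/6)*I)/2)
 h(a) = 2*log((-1/(C1 + 5*a))^(1/3)*(-6^(1/3) + 2^(1/3)*3^(5/6)*I)/2)


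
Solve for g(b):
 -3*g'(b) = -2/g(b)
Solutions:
 g(b) = -sqrt(C1 + 12*b)/3
 g(b) = sqrt(C1 + 12*b)/3


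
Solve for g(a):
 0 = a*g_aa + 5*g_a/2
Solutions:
 g(a) = C1 + C2/a^(3/2)


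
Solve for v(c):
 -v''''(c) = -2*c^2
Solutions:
 v(c) = C1 + C2*c + C3*c^2 + C4*c^3 + c^6/180


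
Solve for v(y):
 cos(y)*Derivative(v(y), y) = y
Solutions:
 v(y) = C1 + Integral(y/cos(y), y)


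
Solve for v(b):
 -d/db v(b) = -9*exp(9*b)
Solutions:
 v(b) = C1 + exp(9*b)


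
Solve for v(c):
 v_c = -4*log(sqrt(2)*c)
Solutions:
 v(c) = C1 - 4*c*log(c) - c*log(4) + 4*c


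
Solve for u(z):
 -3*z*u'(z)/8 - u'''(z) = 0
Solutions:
 u(z) = C1 + Integral(C2*airyai(-3^(1/3)*z/2) + C3*airybi(-3^(1/3)*z/2), z)


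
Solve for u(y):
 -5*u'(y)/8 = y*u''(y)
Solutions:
 u(y) = C1 + C2*y^(3/8)


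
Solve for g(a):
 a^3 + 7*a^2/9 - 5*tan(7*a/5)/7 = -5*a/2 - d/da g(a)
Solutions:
 g(a) = C1 - a^4/4 - 7*a^3/27 - 5*a^2/4 - 25*log(cos(7*a/5))/49


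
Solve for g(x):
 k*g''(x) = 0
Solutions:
 g(x) = C1 + C2*x


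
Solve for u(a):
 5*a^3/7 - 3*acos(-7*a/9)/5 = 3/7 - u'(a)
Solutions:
 u(a) = C1 - 5*a^4/28 + 3*a*acos(-7*a/9)/5 + 3*a/7 + 3*sqrt(81 - 49*a^2)/35


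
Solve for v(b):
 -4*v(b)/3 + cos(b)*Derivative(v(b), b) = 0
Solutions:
 v(b) = C1*(sin(b) + 1)^(2/3)/(sin(b) - 1)^(2/3)


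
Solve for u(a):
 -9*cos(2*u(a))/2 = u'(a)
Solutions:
 u(a) = -asin((C1 + exp(18*a))/(C1 - exp(18*a)))/2 + pi/2
 u(a) = asin((C1 + exp(18*a))/(C1 - exp(18*a)))/2


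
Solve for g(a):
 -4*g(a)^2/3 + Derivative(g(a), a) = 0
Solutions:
 g(a) = -3/(C1 + 4*a)


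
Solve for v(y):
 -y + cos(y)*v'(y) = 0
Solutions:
 v(y) = C1 + Integral(y/cos(y), y)


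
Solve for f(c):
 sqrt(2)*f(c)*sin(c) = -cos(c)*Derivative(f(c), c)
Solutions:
 f(c) = C1*cos(c)^(sqrt(2))


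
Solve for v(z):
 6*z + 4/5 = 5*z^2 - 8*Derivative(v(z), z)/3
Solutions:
 v(z) = C1 + 5*z^3/8 - 9*z^2/8 - 3*z/10


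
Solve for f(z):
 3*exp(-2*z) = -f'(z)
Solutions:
 f(z) = C1 + 3*exp(-2*z)/2


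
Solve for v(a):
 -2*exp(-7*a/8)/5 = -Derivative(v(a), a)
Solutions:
 v(a) = C1 - 16*exp(-7*a/8)/35


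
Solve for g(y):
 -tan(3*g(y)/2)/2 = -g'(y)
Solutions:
 g(y) = -2*asin(C1*exp(3*y/4))/3 + 2*pi/3
 g(y) = 2*asin(C1*exp(3*y/4))/3


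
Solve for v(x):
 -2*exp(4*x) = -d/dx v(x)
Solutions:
 v(x) = C1 + exp(4*x)/2


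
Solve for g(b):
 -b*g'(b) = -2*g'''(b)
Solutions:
 g(b) = C1 + Integral(C2*airyai(2^(2/3)*b/2) + C3*airybi(2^(2/3)*b/2), b)


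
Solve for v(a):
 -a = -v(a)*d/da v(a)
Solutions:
 v(a) = -sqrt(C1 + a^2)
 v(a) = sqrt(C1 + a^2)


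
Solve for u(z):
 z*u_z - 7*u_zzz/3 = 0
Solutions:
 u(z) = C1 + Integral(C2*airyai(3^(1/3)*7^(2/3)*z/7) + C3*airybi(3^(1/3)*7^(2/3)*z/7), z)


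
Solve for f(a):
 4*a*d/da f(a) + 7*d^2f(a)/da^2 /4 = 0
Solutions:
 f(a) = C1 + C2*erf(2*sqrt(14)*a/7)


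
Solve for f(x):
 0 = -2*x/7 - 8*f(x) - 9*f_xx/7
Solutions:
 f(x) = C1*sin(2*sqrt(14)*x/3) + C2*cos(2*sqrt(14)*x/3) - x/28


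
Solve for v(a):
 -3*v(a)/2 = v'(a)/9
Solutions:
 v(a) = C1*exp(-27*a/2)


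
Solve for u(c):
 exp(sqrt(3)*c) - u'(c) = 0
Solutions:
 u(c) = C1 + sqrt(3)*exp(sqrt(3)*c)/3


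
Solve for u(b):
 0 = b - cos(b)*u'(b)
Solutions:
 u(b) = C1 + Integral(b/cos(b), b)


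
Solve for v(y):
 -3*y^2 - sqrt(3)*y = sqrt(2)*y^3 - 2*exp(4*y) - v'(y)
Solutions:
 v(y) = C1 + sqrt(2)*y^4/4 + y^3 + sqrt(3)*y^2/2 - exp(4*y)/2


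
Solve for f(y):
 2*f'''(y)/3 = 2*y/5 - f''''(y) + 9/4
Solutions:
 f(y) = C1 + C2*y + C3*y^2 + C4*exp(-2*y/3) + y^4/40 + 33*y^3/80


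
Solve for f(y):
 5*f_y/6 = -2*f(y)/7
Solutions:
 f(y) = C1*exp(-12*y/35)


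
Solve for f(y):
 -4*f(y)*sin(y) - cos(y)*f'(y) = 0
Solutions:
 f(y) = C1*cos(y)^4


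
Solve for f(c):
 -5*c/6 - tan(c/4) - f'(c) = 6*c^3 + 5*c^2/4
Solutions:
 f(c) = C1 - 3*c^4/2 - 5*c^3/12 - 5*c^2/12 + 4*log(cos(c/4))


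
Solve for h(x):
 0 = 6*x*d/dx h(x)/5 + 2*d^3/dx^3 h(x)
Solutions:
 h(x) = C1 + Integral(C2*airyai(-3^(1/3)*5^(2/3)*x/5) + C3*airybi(-3^(1/3)*5^(2/3)*x/5), x)


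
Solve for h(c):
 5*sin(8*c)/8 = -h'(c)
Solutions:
 h(c) = C1 + 5*cos(8*c)/64


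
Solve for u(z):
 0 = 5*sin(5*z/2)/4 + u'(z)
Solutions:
 u(z) = C1 + cos(5*z/2)/2


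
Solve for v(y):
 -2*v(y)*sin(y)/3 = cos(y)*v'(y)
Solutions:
 v(y) = C1*cos(y)^(2/3)


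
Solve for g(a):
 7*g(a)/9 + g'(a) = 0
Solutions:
 g(a) = C1*exp(-7*a/9)


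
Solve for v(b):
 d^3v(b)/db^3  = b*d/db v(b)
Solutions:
 v(b) = C1 + Integral(C2*airyai(b) + C3*airybi(b), b)


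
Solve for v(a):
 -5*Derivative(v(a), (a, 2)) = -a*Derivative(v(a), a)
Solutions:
 v(a) = C1 + C2*erfi(sqrt(10)*a/10)


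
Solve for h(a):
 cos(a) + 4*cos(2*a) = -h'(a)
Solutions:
 h(a) = C1 - sin(a) - 2*sin(2*a)


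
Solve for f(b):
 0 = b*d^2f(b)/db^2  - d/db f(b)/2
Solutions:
 f(b) = C1 + C2*b^(3/2)


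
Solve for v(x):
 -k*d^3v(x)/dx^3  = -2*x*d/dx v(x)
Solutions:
 v(x) = C1 + Integral(C2*airyai(2^(1/3)*x*(1/k)^(1/3)) + C3*airybi(2^(1/3)*x*(1/k)^(1/3)), x)


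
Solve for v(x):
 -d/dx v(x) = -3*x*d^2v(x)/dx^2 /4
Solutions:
 v(x) = C1 + C2*x^(7/3)
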